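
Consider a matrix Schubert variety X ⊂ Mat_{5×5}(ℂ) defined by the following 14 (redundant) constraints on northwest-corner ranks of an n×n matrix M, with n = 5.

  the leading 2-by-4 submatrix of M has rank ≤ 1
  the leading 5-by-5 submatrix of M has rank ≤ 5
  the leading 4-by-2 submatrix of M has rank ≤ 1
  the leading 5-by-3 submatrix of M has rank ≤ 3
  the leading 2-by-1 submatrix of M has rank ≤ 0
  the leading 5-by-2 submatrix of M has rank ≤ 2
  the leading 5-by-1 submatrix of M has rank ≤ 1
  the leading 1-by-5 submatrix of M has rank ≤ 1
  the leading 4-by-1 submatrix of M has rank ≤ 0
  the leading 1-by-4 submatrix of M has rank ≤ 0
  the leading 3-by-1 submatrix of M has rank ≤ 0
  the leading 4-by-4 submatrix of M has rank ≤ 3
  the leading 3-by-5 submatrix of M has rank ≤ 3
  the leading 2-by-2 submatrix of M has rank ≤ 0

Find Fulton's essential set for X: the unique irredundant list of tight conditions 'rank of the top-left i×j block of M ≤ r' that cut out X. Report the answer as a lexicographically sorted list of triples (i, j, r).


Recovering R(i,j) via the rank-extension bound from the 14 conditions:

  0  0  0  0  1
  0  0  1  1  2
  0  1  2  2  3
  0  1  2  3  4
  1  2  3  4  5

so w = (5, 3, 2, 4, 1).

Rothe diagram D(w) (8 cells), 3 SE-corners (essential conditions):

[(1, 4, 0), (2, 2, 0), (4, 1, 0)]


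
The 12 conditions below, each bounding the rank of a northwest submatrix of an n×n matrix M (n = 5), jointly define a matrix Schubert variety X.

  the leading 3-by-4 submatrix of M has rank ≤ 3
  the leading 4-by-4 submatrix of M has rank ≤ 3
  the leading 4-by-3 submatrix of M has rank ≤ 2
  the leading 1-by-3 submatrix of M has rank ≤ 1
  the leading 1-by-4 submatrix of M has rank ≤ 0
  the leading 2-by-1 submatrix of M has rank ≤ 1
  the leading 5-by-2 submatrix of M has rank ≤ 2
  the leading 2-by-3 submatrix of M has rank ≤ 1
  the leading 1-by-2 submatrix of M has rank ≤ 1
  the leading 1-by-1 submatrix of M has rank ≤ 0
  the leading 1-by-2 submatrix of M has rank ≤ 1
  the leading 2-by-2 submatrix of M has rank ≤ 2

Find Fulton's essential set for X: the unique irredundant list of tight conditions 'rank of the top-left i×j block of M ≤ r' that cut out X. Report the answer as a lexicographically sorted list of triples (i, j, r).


The tightest implied rank at each (i,j), from the 12 conditions:

  R[1]: 0  0  0  0  1
  R[2]: 1  1  1  1  2
  R[3]: 1  2  2  2  3
  R[4]: 1  2  2  3  4
  R[5]: 1  2  3  4  5

hence w(1..5) = (5, 1, 2, 4, 3).

Fulton essential set (2 of the 5 Rothe cells):

[(1, 4, 0), (4, 3, 2)]


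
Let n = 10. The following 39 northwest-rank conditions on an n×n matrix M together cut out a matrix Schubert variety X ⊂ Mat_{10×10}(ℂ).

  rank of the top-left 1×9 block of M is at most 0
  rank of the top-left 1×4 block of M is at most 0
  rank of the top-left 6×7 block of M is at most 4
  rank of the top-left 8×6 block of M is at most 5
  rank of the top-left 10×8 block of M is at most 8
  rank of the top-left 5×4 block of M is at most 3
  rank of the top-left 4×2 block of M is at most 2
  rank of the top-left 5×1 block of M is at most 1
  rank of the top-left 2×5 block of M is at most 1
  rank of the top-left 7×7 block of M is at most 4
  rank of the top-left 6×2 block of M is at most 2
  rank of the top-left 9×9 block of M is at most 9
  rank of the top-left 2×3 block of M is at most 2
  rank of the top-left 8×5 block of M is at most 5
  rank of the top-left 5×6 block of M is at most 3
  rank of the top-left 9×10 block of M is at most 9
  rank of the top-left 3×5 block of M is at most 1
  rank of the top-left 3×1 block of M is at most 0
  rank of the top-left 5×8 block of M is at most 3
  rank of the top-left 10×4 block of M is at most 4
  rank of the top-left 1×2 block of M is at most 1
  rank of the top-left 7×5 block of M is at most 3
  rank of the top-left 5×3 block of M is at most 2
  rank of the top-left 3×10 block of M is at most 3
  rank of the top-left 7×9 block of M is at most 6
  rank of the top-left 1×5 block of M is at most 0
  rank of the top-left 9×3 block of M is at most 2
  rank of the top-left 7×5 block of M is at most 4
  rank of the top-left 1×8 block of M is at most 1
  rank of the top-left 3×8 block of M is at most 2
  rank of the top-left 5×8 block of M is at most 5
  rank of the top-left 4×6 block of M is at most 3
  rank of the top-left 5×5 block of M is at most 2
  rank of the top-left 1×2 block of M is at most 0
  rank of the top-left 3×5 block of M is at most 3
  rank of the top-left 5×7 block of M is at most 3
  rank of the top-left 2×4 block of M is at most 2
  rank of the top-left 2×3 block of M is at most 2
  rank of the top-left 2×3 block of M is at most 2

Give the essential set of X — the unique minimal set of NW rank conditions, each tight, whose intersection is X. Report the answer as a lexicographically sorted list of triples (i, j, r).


Computing R[i][j] = min implied NW-rank bound (n=10, 39 conditions):

  row 1: 0  0  0  0  0  0  0  0  0  1
  row 2: 0  1  1  1  1  1  1  1  1  2
  row 3: 0  1  1  1  1  2  2  2  2  3
  row 4: 1  2  2  2  2  3  3  3  3  4
  row 5: 1  2  2  2  2  3  3  3  4  5
  row 6: 1  2  2  3  3  4  4  4  5  6
  row 7: 1  2  2  3  3  4  4  5  6  7
  row 8: 1  2  2  3  4  5  5  6  7  8
  row 9: 1  2  2  3  4  5  6  7  8  9
  row 10: 1  2  3  4  5  6  7  8  9  10

giving w = (10, 2, 6, 1, 9, 4, 8, 5, 7, 3) via Δ²R.

Fulton essential set (8 of the 25 Rothe cells):

[(1, 9, 0), (3, 1, 0), (3, 5, 1), (5, 5, 2), (5, 8, 3), (7, 5, 3), (7, 7, 4), (9, 3, 2)]


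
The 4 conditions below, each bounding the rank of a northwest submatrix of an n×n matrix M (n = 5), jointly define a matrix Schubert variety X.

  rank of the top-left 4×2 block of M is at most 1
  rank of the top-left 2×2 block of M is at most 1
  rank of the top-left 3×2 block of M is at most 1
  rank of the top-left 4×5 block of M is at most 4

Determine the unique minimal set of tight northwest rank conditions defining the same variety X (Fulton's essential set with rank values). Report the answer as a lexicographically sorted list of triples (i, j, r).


Propagating the 4 rank bounds to every northwest block:

  i=1: 1 1 1 1 1
  i=2: 1 1 2 2 2
  i=3: 1 1 2 3 3
  i=4: 1 1 2 3 4
  i=5: 1 2 3 4 5

so w = (1, 3, 4, 5, 2).

Rothe diagram D(w) (3 cells), 1 SE-corner (essential condition):

[(4, 2, 1)]


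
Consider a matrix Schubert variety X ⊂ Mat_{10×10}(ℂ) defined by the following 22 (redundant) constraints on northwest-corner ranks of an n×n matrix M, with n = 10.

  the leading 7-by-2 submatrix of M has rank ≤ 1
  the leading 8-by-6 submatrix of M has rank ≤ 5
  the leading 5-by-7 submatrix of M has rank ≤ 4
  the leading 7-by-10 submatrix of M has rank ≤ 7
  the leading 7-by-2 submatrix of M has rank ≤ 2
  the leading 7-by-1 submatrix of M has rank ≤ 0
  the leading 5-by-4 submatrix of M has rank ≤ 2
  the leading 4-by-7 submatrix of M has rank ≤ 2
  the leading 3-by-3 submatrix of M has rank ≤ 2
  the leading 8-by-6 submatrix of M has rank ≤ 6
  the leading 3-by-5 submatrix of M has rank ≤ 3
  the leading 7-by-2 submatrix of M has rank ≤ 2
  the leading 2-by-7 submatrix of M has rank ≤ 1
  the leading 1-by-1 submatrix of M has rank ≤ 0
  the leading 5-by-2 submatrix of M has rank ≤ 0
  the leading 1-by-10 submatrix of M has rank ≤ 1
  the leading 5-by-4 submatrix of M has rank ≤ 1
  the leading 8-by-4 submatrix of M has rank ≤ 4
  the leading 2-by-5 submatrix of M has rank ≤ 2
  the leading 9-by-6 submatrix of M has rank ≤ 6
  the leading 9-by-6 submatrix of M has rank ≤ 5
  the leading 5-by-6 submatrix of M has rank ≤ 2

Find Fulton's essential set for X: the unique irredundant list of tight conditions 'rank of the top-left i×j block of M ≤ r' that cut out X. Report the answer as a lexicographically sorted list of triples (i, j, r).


Reconstructing r_w from the 22 given conditions:

  row 1: 0  0  1  1  1  1  1  1  1  1
  row 2: 0  0  1  1  1  1  1  2  2  2
  row 3: 0  0  1  1  2  2  2  3  3  3
  row 4: 0  0  1  1  2  2  2  3  4  4
  row 5: 0  0  1  1  2  2  3  4  5  5
  row 6: 0  1  2  2  3  3  4  5  6  6
  row 7: 0  1  2  3  4  4  5  6  7  7
  row 8: 1  2  3  4  5  5  6  7  8  8
  row 9: 1  2  3  4  5  5  6  7  8  9
  row 10: 1  2  3  4  5  6  7  8  9  10

giving w = (3, 8, 5, 9, 7, 2, 4, 1, 10, 6) via Δ²R.

Rothe diagram D(w) (23 cells), 7 SE-corners (essential conditions):

[(2, 7, 1), (4, 7, 2), (5, 2, 0), (5, 4, 1), (5, 6, 2), (7, 1, 0), (9, 6, 5)]


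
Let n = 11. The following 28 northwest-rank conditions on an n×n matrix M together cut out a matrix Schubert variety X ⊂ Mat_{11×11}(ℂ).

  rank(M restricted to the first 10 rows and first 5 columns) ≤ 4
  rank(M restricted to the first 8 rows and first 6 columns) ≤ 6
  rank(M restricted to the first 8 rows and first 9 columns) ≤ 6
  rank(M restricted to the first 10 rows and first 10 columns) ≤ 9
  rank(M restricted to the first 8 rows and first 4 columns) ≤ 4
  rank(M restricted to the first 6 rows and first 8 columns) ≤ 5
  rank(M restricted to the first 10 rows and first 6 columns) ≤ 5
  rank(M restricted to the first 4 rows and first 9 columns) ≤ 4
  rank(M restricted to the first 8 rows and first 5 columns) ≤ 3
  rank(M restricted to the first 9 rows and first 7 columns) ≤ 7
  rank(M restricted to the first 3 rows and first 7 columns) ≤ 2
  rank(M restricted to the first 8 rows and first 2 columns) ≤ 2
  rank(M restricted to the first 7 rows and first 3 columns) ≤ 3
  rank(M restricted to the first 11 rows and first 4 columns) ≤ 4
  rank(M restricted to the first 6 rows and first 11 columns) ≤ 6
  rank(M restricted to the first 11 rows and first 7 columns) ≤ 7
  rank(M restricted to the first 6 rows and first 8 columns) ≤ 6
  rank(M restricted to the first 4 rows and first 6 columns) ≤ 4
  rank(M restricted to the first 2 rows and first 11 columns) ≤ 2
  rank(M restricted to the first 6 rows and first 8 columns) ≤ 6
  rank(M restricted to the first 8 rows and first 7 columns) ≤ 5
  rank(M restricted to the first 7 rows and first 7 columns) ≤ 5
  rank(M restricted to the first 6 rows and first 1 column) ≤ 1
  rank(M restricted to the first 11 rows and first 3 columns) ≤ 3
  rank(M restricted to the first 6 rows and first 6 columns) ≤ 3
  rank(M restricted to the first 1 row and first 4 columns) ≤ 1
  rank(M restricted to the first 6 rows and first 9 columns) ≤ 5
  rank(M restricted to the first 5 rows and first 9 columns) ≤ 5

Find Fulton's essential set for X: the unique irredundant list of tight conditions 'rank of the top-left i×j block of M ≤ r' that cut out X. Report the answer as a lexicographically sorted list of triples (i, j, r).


Recovering R(i,j) via the rank-extension bound from the 28 conditions:

  R[1]: 1  1  1  1  1  1  1  1  1  1  1
  R[2]: 1  2  2  2  2  2  2  2  2  2  2
  R[3]: 1  2  2  2  2  2  2  3  3  3  3
  R[4]: 1  2  3  3  3  3  3  4  4  4  4
  R[5]: 1  2  3  3  3  3  4  5  5  5  5
  R[6]: 1  2  3  3  3  3  4  5  5  6  6
  R[7]: 1  2  3  3  3  4  5  6  6  7  7
  R[8]: 1  2  3  3  3  4  5  6  6  7  8
  R[9]: 1  2  3  4  4  5  6  7  7  8  9
  R[10]: 1  2  3  4  4  5  6  7  8  9  10
  R[11]: 1  2  3  4  5  6  7  8  9  10  11

second differences of R give the permutation w = (1, 2, 8, 3, 7, 10, 6, 11, 4, 9, 5).

ℓ(w)=18; the 6 essential cells (i,j,r):

[(3, 7, 2), (6, 6, 3), (6, 9, 5), (8, 5, 3), (8, 9, 6), (10, 5, 4)]


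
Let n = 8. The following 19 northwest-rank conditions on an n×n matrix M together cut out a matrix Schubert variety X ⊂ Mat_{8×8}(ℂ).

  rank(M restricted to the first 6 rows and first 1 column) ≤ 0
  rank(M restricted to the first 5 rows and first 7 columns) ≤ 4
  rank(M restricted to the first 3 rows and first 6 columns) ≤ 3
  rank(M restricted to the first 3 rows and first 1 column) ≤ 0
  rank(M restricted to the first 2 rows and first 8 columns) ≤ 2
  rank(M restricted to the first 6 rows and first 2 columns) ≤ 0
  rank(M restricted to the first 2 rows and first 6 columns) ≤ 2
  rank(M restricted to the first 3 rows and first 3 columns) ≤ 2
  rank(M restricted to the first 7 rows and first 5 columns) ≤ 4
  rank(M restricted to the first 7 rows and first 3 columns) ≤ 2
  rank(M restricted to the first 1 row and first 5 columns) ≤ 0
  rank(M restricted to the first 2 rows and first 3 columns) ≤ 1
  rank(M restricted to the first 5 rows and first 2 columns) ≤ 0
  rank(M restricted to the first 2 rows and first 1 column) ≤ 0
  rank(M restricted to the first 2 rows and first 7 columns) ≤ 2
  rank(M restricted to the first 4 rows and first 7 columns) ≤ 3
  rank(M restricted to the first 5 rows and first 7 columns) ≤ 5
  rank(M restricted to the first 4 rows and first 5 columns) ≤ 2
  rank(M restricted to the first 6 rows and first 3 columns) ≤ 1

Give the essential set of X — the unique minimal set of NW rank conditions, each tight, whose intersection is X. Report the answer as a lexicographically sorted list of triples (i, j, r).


Rank table r_w(8×8) implied by the 19 constraints:

  i=1: 0, 0, 0, 0, 0, 1, 1, 1
  i=2: 0, 0, 1, 1, 1, 2, 2, 2
  i=3: 0, 0, 1, 2, 2, 3, 3, 3
  i=4: 0, 0, 1, 2, 2, 3, 3, 4
  i=5: 0, 0, 1, 2, 3, 4, 4, 5
  i=6: 0, 0, 1, 2, 3, 4, 5, 6
  i=7: 1, 1, 2, 3, 4, 5, 6, 7
  i=8: 1, 2, 3, 4, 5, 6, 7, 8

hence w(1..8) = (6, 3, 4, 8, 5, 7, 1, 2).

Fulton essential set (4 of the 17 Rothe cells):

[(1, 5, 0), (4, 5, 2), (4, 7, 3), (6, 2, 0)]


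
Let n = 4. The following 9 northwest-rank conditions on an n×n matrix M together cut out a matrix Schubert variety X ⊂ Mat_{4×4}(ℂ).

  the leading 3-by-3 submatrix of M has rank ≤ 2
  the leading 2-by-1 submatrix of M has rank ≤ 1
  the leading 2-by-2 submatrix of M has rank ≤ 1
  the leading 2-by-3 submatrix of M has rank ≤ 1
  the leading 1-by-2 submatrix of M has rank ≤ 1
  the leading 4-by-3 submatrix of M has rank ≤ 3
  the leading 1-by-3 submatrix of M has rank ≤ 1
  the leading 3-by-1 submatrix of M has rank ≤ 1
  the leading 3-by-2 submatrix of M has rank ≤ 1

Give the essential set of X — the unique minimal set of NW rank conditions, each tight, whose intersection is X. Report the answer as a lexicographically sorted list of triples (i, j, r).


Computing R[i][j] = min implied NW-rank bound (n=4, 9 conditions):

  row 1: 1  1  1  1
  row 2: 1  1  1  2
  row 3: 1  1  2  3
  row 4: 1  2  3  4

giving w = (1, 4, 3, 2) via Δ²R.

D(w) has 3 cells with 2 SE-corners; essential set:

[(2, 3, 1), (3, 2, 1)]


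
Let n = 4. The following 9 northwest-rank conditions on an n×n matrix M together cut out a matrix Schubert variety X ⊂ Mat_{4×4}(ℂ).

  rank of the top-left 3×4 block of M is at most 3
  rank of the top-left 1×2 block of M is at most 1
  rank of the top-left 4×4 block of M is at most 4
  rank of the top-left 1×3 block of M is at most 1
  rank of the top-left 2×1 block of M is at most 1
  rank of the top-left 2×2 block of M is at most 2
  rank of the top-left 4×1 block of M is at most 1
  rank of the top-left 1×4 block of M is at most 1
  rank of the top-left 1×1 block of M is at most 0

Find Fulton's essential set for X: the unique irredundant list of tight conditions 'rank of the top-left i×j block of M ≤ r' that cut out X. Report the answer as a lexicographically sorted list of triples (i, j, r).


Rank table r_w(4×4) implied by the 9 constraints:

  R[1]: 0  1  1  1
  R[2]: 1  2  2  2
  R[3]: 1  2  3  3
  R[4]: 1  2  3  4

the unique w with this rank table is (2, 1, 3, 4).

ℓ(w)=1; the 1 essential cell (i,j,r):

[(1, 1, 0)]


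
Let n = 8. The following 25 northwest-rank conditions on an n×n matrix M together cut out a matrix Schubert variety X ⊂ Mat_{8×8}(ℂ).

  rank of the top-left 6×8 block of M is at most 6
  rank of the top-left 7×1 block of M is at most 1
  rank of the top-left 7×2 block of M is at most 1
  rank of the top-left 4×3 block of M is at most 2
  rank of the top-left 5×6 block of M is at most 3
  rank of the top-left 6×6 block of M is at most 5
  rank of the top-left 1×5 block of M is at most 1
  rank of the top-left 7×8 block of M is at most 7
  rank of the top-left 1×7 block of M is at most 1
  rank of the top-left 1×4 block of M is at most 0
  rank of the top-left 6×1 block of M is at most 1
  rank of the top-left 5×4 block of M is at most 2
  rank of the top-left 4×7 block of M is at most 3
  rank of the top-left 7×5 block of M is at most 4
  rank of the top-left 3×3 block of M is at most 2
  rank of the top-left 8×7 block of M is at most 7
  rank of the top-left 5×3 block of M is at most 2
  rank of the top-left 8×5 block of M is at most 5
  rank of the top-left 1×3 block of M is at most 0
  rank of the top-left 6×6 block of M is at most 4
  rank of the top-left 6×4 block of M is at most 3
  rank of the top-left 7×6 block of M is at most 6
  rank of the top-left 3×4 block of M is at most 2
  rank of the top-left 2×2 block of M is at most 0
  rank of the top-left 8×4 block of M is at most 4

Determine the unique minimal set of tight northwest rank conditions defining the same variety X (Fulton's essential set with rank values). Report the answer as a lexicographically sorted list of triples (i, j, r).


Rank table r_w(8×8) implied by the 25 constraints:

  row 1: 0 0 0 0 1 1 1 1
  row 2: 0 0 1 1 2 2 2 2
  row 3: 1 1 2 2 3 3 3 3
  row 4: 1 1 2 2 3 3 3 4
  row 5: 1 1 2 2 3 3 4 5
  row 6: 1 1 2 3 4 4 5 6
  row 7: 1 1 2 3 4 5 6 7
  row 8: 1 2 3 4 5 6 7 8

so w = (5, 3, 1, 8, 7, 4, 6, 2).

Rothe diagram D(w) (15 cells), 6 SE-corners (essential conditions):

[(1, 4, 0), (2, 2, 0), (4, 7, 3), (5, 4, 2), (5, 6, 3), (7, 2, 1)]


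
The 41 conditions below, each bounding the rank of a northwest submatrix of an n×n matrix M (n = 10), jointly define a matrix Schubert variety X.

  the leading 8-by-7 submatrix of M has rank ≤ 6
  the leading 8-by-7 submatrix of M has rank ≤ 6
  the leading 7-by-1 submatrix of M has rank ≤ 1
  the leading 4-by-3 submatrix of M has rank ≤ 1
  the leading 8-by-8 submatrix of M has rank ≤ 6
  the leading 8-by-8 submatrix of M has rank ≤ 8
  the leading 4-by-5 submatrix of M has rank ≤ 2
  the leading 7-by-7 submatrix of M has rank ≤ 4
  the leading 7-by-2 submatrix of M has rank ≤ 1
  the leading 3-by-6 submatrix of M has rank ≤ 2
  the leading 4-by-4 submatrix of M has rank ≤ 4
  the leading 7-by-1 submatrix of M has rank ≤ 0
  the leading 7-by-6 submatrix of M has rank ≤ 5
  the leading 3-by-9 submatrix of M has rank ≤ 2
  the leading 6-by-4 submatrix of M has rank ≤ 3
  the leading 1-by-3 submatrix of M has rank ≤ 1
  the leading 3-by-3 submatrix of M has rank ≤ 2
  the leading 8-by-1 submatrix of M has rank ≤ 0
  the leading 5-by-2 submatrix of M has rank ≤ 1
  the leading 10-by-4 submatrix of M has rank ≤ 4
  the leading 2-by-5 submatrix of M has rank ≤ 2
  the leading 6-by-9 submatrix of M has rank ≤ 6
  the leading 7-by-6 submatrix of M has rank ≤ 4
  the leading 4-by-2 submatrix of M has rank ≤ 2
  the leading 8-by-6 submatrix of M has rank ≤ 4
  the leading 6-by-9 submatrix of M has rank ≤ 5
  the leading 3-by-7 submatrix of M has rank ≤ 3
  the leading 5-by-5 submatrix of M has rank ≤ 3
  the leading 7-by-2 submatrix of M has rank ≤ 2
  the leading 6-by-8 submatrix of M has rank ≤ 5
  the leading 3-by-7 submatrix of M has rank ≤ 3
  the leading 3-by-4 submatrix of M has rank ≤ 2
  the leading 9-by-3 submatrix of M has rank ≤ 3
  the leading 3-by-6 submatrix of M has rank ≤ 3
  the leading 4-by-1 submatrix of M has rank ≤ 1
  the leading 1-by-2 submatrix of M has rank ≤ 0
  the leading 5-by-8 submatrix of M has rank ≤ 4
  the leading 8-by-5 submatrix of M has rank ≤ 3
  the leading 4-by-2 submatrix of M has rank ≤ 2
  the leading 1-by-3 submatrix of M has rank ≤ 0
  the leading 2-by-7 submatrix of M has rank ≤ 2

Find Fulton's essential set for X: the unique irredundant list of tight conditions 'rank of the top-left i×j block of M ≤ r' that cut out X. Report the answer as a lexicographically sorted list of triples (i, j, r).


Rank table r_w(10×10) implied by the 41 constraints:

  i=1: 0  0  0  1  1  1  1  1  1  1
  i=2: 0  1  1  2  2  2  2  2  2  2
  i=3: 0  1  1  2  2  2  2  2  2  3
  i=4: 0  1  1  2  2  3  3  3  3  4
  i=5: 0  1  2  3  3  4  4  4  4  5
  i=6: 0  1  2  3  3  4  4  5  5  6
  i=7: 0  1  2  3  3  4  4  5  6  7
  i=8: 0  1  2  3  3  4  5  6  7  8
  i=9: 1  2  3  4  4  5  6  7  8  9
  i=10: 1  2  3  4  5  6  7  8  9  10

so w = (4, 2, 10, 6, 3, 8, 9, 7, 1, 5).

Fulton essential set (7 of the 23 Rothe cells):

[(1, 3, 0), (3, 9, 2), (4, 3, 1), (4, 5, 2), (7, 7, 4), (8, 1, 0), (8, 5, 3)]


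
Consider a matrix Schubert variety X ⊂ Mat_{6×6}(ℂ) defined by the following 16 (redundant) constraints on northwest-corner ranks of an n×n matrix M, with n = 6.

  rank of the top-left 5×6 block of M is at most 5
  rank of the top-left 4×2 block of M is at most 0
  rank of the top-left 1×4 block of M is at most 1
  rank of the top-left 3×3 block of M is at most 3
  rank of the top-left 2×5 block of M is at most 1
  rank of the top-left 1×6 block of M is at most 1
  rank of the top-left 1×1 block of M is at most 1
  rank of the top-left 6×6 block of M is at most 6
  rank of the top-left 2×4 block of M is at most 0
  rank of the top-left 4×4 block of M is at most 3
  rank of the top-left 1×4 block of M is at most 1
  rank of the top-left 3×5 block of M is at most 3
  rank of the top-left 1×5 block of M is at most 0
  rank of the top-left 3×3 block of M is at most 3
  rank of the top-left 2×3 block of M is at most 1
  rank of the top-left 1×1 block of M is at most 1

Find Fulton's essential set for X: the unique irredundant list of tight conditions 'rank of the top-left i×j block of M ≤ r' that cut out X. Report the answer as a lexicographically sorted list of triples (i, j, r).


Computing R[i][j] = min implied NW-rank bound (n=6, 16 conditions):

  row 1: 0 0 0 0 0 1
  row 2: 0 0 0 0 1 2
  row 3: 0 0 1 1 2 3
  row 4: 0 0 1 2 3 4
  row 5: 1 1 2 3 4 5
  row 6: 1 2 3 4 5 6

reading off 1-entries of Δ²R: w = (6, 5, 3, 4, 1, 2).

ℓ(w)=13; the 3 essential cells (i,j,r):

[(1, 5, 0), (2, 4, 0), (4, 2, 0)]


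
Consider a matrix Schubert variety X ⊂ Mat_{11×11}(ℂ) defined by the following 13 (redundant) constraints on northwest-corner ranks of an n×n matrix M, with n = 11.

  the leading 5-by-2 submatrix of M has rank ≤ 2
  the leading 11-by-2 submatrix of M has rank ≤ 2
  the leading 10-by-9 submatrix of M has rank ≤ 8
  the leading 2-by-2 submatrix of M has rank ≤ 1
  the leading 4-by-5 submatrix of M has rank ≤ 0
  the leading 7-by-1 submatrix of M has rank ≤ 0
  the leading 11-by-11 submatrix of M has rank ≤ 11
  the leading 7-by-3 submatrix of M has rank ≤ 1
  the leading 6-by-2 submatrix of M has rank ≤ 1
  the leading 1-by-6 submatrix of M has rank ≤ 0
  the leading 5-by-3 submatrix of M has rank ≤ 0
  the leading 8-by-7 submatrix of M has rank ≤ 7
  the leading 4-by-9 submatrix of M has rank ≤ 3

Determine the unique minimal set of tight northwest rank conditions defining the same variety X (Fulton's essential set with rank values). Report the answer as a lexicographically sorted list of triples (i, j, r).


Reconstructing r_w from the 13 given conditions:

  R[1]: 0 0 0 0 0 0 1 1 1 1 1
  R[2]: 0 0 0 0 0 1 2 2 2 2 2
  R[3]: 0 0 0 0 0 1 2 3 3 3 3
  R[4]: 0 0 0 0 0 1 2 3 3 4 4
  R[5]: 0 0 0 1 1 2 3 4 4 5 5
  R[6]: 0 1 1 2 2 3 4 5 5 6 6
  R[7]: 0 1 1 2 3 4 5 6 6 7 7
  R[8]: 1 2 2 3 4 5 6 7 7 8 8
  R[9]: 1 2 3 4 5 6 7 8 8 9 9
  R[10]: 1 2 3 4 5 6 7 8 8 9 10
  R[11]: 1 2 3 4 5 6 7 8 9 10 11

second differences of R give the permutation w = (7, 6, 8, 10, 4, 2, 5, 1, 3, 11, 9).

ℓ(w)=29; the 7 essential cells (i,j,r):

[(1, 6, 0), (4, 5, 0), (4, 9, 3), (5, 3, 0), (7, 1, 0), (7, 3, 1), (10, 9, 8)]


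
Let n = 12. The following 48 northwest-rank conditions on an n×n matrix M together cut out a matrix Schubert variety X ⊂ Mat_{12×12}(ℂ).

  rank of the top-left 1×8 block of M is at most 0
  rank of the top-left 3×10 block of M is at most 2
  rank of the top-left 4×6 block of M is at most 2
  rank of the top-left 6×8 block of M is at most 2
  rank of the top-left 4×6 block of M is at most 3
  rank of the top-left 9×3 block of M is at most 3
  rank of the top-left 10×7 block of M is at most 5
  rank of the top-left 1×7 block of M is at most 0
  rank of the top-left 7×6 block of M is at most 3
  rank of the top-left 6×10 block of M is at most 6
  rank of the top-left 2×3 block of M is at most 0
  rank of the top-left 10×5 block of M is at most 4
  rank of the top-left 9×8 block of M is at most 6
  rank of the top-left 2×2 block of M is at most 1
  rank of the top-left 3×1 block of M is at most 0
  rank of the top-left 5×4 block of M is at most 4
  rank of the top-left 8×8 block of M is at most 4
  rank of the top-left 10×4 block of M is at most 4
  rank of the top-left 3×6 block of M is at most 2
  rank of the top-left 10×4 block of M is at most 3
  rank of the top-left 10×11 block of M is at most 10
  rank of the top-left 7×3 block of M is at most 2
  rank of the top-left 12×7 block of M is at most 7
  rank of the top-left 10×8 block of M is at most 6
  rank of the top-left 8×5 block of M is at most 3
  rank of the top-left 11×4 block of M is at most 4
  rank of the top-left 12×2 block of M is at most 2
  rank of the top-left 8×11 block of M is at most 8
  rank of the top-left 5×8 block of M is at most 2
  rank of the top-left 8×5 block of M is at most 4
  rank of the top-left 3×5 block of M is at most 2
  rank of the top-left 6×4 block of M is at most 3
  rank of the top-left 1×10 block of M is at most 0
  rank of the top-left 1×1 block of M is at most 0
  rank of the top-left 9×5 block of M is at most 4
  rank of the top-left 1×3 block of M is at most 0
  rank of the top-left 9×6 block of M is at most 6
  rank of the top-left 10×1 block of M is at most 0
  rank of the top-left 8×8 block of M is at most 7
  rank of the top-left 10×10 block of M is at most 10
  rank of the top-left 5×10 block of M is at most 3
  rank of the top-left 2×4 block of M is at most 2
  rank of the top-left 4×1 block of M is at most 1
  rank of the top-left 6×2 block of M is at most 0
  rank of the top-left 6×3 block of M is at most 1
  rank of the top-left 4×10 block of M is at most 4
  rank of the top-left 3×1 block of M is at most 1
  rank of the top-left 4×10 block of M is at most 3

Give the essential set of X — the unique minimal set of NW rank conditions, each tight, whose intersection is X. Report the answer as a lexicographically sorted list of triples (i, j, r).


Reconstructing r_w from the 48 given conditions:

  i=1: 0, 0, 0, 0, 0, 0, 0, 0, 0, 0, 1, 1
  i=2: 0, 0, 0, 1, 1, 1, 1, 1, 1, 1, 2, 2
  i=3: 0, 0, 1, 2, 2, 2, 2, 2, 2, 2, 3, 3
  i=4: 0, 0, 1, 2, 2, 2, 2, 2, 3, 3, 4, 4
  i=5: 0, 0, 1, 2, 2, 2, 2, 2, 3, 3, 4, 5
  i=6: 0, 0, 1, 2, 2, 2, 2, 2, 3, 4, 5, 6
  i=7: 0, 1, 2, 3, 3, 3, 3, 3, 4, 5, 6, 7
  i=8: 0, 1, 2, 3, 3, 4, 4, 4, 5, 6, 7, 8
  i=9: 0, 1, 2, 3, 4, 5, 5, 5, 6, 7, 8, 9
  i=10: 0, 1, 2, 3, 4, 5, 5, 6, 7, 8, 9, 10
  i=11: 1, 2, 3, 4, 5, 6, 6, 7, 8, 9, 10, 11
  i=12: 1, 2, 3, 4, 5, 6, 7, 8, 9, 10, 11, 12

hence w(1..12) = (11, 4, 3, 9, 12, 10, 2, 6, 5, 8, 1, 7).

|D(w)|=40, |Ess(w)|=8:

[(1, 10, 0), (2, 3, 0), (5, 10, 3), (6, 2, 0), (6, 8, 2), (8, 5, 3), (10, 1, 0), (10, 7, 5)]


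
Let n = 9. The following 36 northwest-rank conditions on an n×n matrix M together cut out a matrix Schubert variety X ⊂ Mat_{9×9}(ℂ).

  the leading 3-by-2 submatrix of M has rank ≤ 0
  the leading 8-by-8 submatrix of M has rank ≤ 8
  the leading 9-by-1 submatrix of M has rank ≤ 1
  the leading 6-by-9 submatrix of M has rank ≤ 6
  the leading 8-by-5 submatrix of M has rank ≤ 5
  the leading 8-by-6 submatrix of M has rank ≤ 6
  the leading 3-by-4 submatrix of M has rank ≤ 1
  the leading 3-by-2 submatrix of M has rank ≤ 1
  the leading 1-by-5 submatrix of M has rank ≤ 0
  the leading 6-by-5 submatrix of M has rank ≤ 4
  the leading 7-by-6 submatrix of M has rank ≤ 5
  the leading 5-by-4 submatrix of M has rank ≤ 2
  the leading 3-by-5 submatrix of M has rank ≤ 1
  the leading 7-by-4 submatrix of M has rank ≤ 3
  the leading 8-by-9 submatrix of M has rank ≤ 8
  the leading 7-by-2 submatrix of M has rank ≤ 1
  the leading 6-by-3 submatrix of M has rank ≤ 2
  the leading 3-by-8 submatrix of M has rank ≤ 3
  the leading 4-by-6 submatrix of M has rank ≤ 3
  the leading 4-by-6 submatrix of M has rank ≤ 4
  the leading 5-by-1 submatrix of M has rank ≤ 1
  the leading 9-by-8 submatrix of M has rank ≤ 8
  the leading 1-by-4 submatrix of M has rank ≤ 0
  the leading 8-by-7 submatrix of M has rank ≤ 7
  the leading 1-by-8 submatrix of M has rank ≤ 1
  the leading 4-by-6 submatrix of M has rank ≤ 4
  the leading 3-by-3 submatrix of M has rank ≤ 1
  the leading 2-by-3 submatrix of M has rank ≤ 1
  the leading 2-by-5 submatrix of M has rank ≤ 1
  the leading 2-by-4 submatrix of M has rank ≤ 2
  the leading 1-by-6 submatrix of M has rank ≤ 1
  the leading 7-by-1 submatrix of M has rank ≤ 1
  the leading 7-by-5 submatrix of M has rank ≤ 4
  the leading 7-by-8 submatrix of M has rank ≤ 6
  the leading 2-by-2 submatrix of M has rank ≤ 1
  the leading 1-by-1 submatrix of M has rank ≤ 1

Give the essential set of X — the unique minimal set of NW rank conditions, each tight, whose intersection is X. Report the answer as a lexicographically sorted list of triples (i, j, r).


Recovering R(i,j) via the rank-extension bound from the 36 conditions:

  0  0  0  0  0  1  1  1  1
  0  0  1  1  1  2  2  2  2
  0  0  1  1  1  2  3  3  3
  1  1  2  2  2  3  4  4  4
  1  1  2  2  3  4  5  5  5
  1  1  2  3  4  5  6  6  6
  1  1  2  3  4  5  6  6  7
  1  2  3  4  5  6  7  7  8
  1  2  3  4  5  6  7  8  9

so w = (6, 3, 7, 1, 5, 4, 9, 2, 8).

6 SE-corners of the 16-cell Rothe diagram give Ess(w):

[(1, 5, 0), (3, 2, 0), (3, 5, 1), (5, 4, 2), (7, 2, 1), (7, 8, 6)]


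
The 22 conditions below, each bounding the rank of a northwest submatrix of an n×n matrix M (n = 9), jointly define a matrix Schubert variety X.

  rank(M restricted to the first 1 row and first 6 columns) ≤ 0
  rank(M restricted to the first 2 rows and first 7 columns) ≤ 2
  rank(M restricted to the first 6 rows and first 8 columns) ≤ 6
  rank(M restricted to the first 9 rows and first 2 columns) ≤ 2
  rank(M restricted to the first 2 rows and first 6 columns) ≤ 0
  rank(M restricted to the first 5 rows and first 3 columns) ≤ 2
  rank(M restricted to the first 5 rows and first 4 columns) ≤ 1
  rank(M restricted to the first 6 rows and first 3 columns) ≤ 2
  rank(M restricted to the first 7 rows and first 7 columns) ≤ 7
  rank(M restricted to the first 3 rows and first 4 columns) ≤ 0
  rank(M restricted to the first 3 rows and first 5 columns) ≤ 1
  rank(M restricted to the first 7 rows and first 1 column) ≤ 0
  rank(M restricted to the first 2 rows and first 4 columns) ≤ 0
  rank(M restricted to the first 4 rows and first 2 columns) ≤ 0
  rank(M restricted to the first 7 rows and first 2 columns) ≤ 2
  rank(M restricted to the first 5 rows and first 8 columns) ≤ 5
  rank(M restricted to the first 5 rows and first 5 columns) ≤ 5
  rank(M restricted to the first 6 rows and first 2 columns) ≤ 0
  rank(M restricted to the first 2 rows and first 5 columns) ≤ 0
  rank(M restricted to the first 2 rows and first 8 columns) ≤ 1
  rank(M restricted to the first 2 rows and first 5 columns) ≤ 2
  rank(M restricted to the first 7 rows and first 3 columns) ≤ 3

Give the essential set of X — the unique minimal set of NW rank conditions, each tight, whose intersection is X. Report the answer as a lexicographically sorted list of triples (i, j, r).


Computing R[i][j] = min implied NW-rank bound (n=9, 22 conditions):

  row 1: 0 | 0 | 0 | 0 | 0 | 0 | 1 | 1 | 1
  row 2: 0 | 0 | 0 | 0 | 0 | 0 | 1 | 1 | 2
  row 3: 0 | 0 | 0 | 0 | 1 | 1 | 2 | 2 | 3
  row 4: 0 | 0 | 1 | 1 | 2 | 2 | 3 | 3 | 4
  row 5: 0 | 0 | 1 | 1 | 2 | 3 | 4 | 4 | 5
  row 6: 0 | 0 | 1 | 2 | 3 | 4 | 5 | 5 | 6
  row 7: 0 | 1 | 2 | 3 | 4 | 5 | 6 | 6 | 7
  row 8: 1 | 2 | 3 | 4 | 5 | 6 | 7 | 7 | 8
  row 9: 1 | 2 | 3 | 4 | 5 | 6 | 7 | 8 | 9

the unique w with this rank table is (7, 9, 5, 3, 6, 4, 2, 1, 8).

|D(w)|=25, |Ess(w)|=6:

[(2, 6, 0), (2, 8, 1), (3, 4, 0), (5, 4, 1), (6, 2, 0), (7, 1, 0)]


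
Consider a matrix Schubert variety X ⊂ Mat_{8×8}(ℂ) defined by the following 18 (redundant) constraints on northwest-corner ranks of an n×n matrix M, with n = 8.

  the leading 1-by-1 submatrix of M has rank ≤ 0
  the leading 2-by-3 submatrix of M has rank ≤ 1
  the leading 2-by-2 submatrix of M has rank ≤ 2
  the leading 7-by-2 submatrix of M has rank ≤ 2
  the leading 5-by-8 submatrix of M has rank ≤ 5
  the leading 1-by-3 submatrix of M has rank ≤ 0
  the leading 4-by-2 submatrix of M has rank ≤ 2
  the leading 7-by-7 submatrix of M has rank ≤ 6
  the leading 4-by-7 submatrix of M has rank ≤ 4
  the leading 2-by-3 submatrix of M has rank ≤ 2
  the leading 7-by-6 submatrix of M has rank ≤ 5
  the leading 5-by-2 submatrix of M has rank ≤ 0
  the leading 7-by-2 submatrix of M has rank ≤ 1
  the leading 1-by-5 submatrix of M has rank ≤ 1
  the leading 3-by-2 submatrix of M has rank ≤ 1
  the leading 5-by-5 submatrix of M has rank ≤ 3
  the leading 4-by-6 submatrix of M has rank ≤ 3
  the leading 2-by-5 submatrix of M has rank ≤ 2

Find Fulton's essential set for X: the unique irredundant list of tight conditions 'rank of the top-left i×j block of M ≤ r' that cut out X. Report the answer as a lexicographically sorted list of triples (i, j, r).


Rank table r_w(8×8) implied by the 18 constraints:

  row 1: 0, 0, 0, 1, 1, 1, 1, 1
  row 2: 0, 0, 1, 2, 2, 2, 2, 2
  row 3: 0, 0, 1, 2, 3, 3, 3, 3
  row 4: 0, 0, 1, 2, 3, 3, 4, 4
  row 5: 0, 0, 1, 2, 3, 4, 5, 5
  row 6: 1, 1, 2, 3, 4, 5, 6, 6
  row 7: 1, 1, 2, 3, 4, 5, 6, 7
  row 8: 1, 2, 3, 4, 5, 6, 7, 8

giving w = (4, 3, 5, 7, 6, 1, 8, 2) via Δ²R.

|D(w)|=13, |Ess(w)|=4:

[(1, 3, 0), (4, 6, 3), (5, 2, 0), (7, 2, 1)]


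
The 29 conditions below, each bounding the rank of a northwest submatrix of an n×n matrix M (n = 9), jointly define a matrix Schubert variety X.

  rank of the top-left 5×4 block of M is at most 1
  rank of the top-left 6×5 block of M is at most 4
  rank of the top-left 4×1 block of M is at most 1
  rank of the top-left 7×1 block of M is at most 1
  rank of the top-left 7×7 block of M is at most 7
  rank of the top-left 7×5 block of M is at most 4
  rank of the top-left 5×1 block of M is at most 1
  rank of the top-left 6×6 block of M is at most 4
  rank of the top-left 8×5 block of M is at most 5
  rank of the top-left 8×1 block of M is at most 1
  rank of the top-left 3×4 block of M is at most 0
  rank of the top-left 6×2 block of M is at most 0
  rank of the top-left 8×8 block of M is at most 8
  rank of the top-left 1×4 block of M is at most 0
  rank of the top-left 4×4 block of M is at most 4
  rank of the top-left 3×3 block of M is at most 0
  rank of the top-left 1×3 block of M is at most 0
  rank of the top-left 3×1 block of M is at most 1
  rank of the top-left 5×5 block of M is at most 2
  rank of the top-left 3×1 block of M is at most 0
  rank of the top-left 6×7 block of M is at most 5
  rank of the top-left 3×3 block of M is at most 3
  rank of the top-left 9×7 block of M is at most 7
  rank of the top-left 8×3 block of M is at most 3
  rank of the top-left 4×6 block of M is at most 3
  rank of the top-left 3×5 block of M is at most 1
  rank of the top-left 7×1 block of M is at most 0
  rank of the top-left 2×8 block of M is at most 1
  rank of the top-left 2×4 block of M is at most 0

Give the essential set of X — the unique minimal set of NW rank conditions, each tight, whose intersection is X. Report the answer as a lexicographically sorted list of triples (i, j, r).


Recovering R(i,j) via the rank-extension bound from the 29 conditions:

  i=1: 0  0  0  0  1  1  1  1  1
  i=2: 0  0  0  0  1  1  1  1  2
  i=3: 0  0  0  0  1  2  2  2  3
  i=4: 0  0  1  1  2  3  3  3  4
  i=5: 0  0  1  1  2  3  4  4  5
  i=6: 0  0  1  2  3  4  5  5  6
  i=7: 0  1  2  3  4  5  6  6  7
  i=8: 1  2  3  4  5  6  7  7  8
  i=9: 1  2  3  4  5  6  7  8  9

giving w = (5, 9, 6, 3, 7, 4, 2, 1, 8) via Δ²R.

Rothe diagram D(w) (23 cells), 5 SE-corners (essential conditions):

[(2, 8, 1), (3, 4, 0), (5, 4, 1), (6, 2, 0), (7, 1, 0)]


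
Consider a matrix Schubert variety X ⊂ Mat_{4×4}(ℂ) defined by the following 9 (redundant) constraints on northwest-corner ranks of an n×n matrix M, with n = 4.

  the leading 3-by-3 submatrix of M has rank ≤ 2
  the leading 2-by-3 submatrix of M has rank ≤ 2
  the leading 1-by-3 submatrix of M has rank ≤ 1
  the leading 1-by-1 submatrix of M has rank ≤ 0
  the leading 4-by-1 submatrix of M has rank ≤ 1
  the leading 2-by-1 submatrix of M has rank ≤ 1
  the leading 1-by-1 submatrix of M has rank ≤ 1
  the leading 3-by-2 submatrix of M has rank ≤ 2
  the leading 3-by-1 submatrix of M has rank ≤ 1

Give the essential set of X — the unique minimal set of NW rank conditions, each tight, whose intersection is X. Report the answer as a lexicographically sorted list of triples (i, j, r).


Propagating the 9 rank bounds to every northwest block:

  R[1]: 0  1  1  1
  R[2]: 1  2  2  2
  R[3]: 1  2  2  3
  R[4]: 1  2  3  4

so w = (2, 1, 4, 3).

|D(w)|=2, |Ess(w)|=2:

[(1, 1, 0), (3, 3, 2)]


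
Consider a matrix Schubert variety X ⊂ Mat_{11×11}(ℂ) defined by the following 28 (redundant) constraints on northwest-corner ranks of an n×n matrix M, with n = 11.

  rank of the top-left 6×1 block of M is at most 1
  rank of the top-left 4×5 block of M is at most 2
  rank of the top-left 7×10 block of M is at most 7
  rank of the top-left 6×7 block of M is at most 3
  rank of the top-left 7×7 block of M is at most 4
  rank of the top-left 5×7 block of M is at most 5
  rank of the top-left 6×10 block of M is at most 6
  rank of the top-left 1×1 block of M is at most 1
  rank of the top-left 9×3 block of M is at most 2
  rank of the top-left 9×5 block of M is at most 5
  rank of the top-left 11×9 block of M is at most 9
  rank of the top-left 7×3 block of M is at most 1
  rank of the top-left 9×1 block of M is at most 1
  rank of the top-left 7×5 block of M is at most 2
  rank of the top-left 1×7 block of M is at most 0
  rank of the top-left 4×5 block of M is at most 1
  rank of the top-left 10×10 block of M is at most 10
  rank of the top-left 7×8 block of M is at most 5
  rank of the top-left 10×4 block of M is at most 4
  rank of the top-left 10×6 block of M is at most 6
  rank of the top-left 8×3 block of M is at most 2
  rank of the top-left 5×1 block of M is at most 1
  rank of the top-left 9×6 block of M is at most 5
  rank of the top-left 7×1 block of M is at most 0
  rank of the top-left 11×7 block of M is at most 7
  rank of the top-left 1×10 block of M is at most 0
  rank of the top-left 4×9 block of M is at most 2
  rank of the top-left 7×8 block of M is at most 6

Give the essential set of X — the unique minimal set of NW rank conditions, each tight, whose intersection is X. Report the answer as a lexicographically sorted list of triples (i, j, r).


Recovering R(i,j) via the rank-extension bound from the 28 conditions:

  R[1]: 0, 0, 0, 0, 0, 0, 0, 0, 0, 0, 1
  R[2]: 0, 1, 1, 1, 1, 1, 1, 1, 1, 1, 2
  R[3]: 0, 1, 1, 1, 1, 2, 2, 2, 2, 2, 3
  R[4]: 0, 1, 1, 1, 1, 2, 2, 2, 2, 3, 4
  R[5]: 0, 1, 1, 2, 2, 3, 3, 3, 3, 4, 5
  R[6]: 0, 1, 1, 2, 2, 3, 3, 4, 4, 5, 6
  R[7]: 0, 1, 1, 2, 2, 3, 4, 5, 5, 6, 7
  R[8]: 1, 2, 2, 3, 3, 4, 5, 6, 6, 7, 8
  R[9]: 1, 2, 2, 3, 4, 5, 6, 7, 7, 8, 9
  R[10]: 1, 2, 3, 4, 5, 6, 7, 8, 8, 9, 10
  R[11]: 1, 2, 3, 4, 5, 6, 7, 8, 9, 10, 11

hence w(1..11) = (11, 2, 6, 10, 4, 8, 7, 1, 5, 3, 9).

|D(w)|=32, |Ess(w)|=8:

[(1, 10, 0), (4, 5, 1), (4, 9, 2), (6, 7, 3), (7, 1, 0), (7, 3, 1), (7, 5, 2), (9, 3, 2)]


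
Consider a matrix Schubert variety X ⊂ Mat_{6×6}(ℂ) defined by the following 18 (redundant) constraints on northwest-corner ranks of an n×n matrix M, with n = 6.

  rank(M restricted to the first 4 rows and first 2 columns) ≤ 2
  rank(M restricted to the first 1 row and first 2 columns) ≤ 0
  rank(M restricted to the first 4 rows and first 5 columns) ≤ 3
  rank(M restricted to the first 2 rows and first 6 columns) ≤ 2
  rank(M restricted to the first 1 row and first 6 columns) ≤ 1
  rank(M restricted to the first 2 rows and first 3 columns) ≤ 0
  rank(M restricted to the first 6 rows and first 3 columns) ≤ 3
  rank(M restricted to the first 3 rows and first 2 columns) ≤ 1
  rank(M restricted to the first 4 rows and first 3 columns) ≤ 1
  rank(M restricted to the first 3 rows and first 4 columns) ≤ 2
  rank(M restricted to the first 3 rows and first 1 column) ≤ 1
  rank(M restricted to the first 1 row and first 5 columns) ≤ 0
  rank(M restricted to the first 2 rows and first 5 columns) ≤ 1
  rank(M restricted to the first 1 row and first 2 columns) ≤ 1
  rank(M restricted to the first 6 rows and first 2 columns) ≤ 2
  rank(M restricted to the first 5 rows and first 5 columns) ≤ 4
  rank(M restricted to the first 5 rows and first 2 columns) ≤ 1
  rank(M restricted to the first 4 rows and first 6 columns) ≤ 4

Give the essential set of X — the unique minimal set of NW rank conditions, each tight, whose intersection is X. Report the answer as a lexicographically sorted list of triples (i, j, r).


Computing R[i][j] = min implied NW-rank bound (n=6, 18 conditions):

  i=1: 0, 0, 0, 0, 0, 1
  i=2: 0, 0, 0, 1, 1, 2
  i=3: 1, 1, 1, 2, 2, 3
  i=4: 1, 1, 1, 2, 3, 4
  i=5: 1, 1, 2, 3, 4, 5
  i=6: 1, 2, 3, 4, 5, 6

the unique w with this rank table is (6, 4, 1, 5, 3, 2).

4 SE-corners of the 11-cell Rothe diagram give Ess(w):

[(1, 5, 0), (2, 3, 0), (4, 3, 1), (5, 2, 1)]
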